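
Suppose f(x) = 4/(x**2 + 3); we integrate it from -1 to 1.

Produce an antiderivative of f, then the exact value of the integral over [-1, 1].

Antiderivative: F(x) = 4*sqrt(3)*atan(sqrt(3)*x/3)/3; value = 4*sqrt(3)*pi/9

Differentiate the proposed F(x) back; it has to land on f(x) exactly.
F(x) = 4*sqrt(3)*atan(sqrt(3)*x/3)/3 is an antiderivative of f.
Check: d/dx[4*sqrt(3)*atan(sqrt(3)*x/3)/3] = 4/(x**2 + 3) = f(x).
F(1) = 2*sqrt(3)*pi/9; F(-1) = -2*sqrt(3)*pi/9.
Integral = F(1) - F(-1) = 4*sqrt(3)*pi/9.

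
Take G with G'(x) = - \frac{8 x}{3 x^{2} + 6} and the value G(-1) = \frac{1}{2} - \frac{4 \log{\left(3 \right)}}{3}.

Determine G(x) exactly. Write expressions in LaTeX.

G(x) = \frac{3 - 8 \log{\left(x^{2} + 2 \right)}}{6}

G'(x) matches the chain-rule pattern g'(h)*h' with inner function h(x) = x^{2} + 2; substituting u = h(x) collapses the integral.
A general antiderivative is - \frac{4 \log{\left(x^{2} + 2 \right)}}{3} + C.
The condition gives C = \frac{1}{2} - \frac{4 \log{\left(3 \right)}}{3} - (- \frac{4 \log{\left(3 \right)}}{3}) = \frac{1}{2}.
So G(x) = \frac{3 - 8 \log{\left(x^{2} + 2 \right)}}{6}.
Check: d/dx[\frac{3 - 8 \log{\left(x^{2} + 2 \right)}}{6}] = - \frac{8 x}{3 x^{2} + 6} = G'(x).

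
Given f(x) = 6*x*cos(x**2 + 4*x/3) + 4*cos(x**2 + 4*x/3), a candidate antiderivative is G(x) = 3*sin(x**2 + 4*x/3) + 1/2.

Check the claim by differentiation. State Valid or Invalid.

d/dx[G] = 6*x*cos(x**2 + 4*x/3) + 4*cos(x**2 + 4*x/3)
This equals f(x) exactly, so the claim holds.

Valid: G'(x) = f(x).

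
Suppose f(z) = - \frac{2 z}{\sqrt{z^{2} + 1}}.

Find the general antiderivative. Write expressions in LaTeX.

F(z) = - 2 \sqrt{z^{2} + 1} + C

f matches the chain-rule pattern g'(h)*h' with inner function h(z) = z^{2} + 1; substituting u = h(z) collapses the integral.
Check: d/dz[- 2 \sqrt{z^{2} + 1}] = - \frac{2 z}{\sqrt{z^{2} + 1}} = f(z).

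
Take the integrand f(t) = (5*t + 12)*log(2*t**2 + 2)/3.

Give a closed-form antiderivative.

A candidate is checked by its d/dt: the result must match f(t).
Check: d/dt[5*t**2*log(2*t**2 + 2)/6 - 5*t**2/6 + 4*t*log(2*t**2 + 2) - 8*t + 5*log(t**2 + 1)/6 + 8*atan(t)] = 5*t*log(t**2 + 1)/3 + 5*t*log(2)/3 + 4*log(t**2 + 1) + 4*log(2), which equals f(t).

An antiderivative is F(t) = 5*t**2*log(2*t**2 + 2)/6 - 5*t**2/6 + 4*t*log(2*t**2 + 2) - 8*t + 5*log(t**2 + 1)/6 + 8*atan(t).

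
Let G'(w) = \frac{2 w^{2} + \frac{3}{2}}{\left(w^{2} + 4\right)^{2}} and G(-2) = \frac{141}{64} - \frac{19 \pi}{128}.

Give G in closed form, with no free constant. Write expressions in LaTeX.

G(w) = - \frac{13 w}{16 w^{2} + 64} + \frac{19 \operatorname{atan}{\left(\frac{w}{2} \right)}}{32} + 2

A candidate passes only if d/dw[G] lands on the given G'(w) exactly.
A general antiderivative is - \frac{13 w}{16 w^{2} + 64} + \frac{19 \operatorname{atan}{\left(\frac{w}{2} \right)}}{32} + C.
The condition gives C = \frac{141}{64} - \frac{19 \pi}{128} - (\frac{13}{64} - \frac{19 \pi}{128}) = 2.
So G(w) = - \frac{13 w}{16 w^{2} + 64} + \frac{19 \operatorname{atan}{\left(\frac{w}{2} \right)}}{32} + 2.
Check: d/dw[- \frac{13 w}{16 w^{2} + 64} + \frac{19 \operatorname{atan}{\left(\frac{w}{2} \right)}}{32} + 2] = \frac{4 w^{2} + 3}{2 w^{4} + 16 w^{2} + 32}, which equals G'(w).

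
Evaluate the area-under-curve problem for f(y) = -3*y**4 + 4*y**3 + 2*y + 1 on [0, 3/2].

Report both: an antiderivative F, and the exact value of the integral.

The integrand splits into summands that can be handled one at a time.
F(y) = -3*y**5/5 + y**4 + y**2 + y is an antiderivative of f.
Check: d/dy[-3*y**5/5 + y**4 + y**2 + y] = -3*y**4 + 4*y**3 + 2*y + 1 = f(y).
F(3/2) = 681/160; F(0) = 0.
Integral = F(3/2) - F(0) = 681/160.

Antiderivative: F(y) = -3*y**5/5 + y**4 + y**2 + y; value = 681/160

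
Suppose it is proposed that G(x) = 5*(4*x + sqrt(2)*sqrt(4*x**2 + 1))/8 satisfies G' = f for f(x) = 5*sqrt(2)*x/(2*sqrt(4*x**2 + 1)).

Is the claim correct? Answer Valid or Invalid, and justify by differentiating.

Invalid: d/dx[G] - f = 5/2, which is not 0.

d/dx[G] = (5*sqrt(2)*x + 5*sqrt(4*x**2 + 1))/(2*sqrt(4*x**2 + 1))
d/dx[G] - f(x) = 5/2 != 0.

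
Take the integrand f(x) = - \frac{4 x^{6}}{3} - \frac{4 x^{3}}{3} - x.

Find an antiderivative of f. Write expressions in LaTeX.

An antiderivative is F(x) = - \frac{4 x^{7}}{21} - \frac{x^{4}}{3} - \frac{x^{2}}{2}.

Integrate term by term and add the pieces.
Check: d/dx[- \frac{4 x^{7}}{21} - \frac{x^{4}}{3} - \frac{x^{2}}{2}] = - \frac{4 x^{6}}{3} - \frac{4 x^{3}}{3} - x = f(x).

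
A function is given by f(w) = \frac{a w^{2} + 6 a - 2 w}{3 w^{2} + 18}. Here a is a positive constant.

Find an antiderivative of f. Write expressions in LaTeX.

A first test for any F(w): its w-derivative must equal f(w) identically.
Check: d/dw[\frac{a w}{3} - \frac{\log{\left(\frac{w^{2}}{2} + 3 \right)}}{3}] = \frac{a w^{2} + 6 a - 2 w}{3 w^{2} + 18} = f(w).

An antiderivative is F(w) = \frac{a w}{3} - \frac{\log{\left(\frac{w^{2}}{2} + 3 \right)}}{3}.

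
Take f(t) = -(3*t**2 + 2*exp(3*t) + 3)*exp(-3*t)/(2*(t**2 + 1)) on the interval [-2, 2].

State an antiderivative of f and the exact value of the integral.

Antiderivative: F(t) = (-2*exp(3*t)*atan(t) + 1)*exp(-3*t)/2; value = -exp(6)/2 - 2*atan(2) + exp(-6)/2

A candidate is checked by its d/dt: the result must match f(t).
F(t) = (-2*exp(3*t)*atan(t) + 1)*exp(-3*t)/2 is an antiderivative of f.
Check: d/dt[(-2*exp(3*t)*atan(t) + 1)*exp(-3*t)/2] = (-3*t**2 - 2*exp(3*t) - 3)/(2*t**2*exp(3*t) + 2*exp(3*t)), which equals f(t).
F(2) = -atan(2) + exp(-6)/2; F(-2) = atan(2) + exp(6)/2.
Integral = F(2) - F(-2) = -exp(6)/2 - 2*atan(2) + exp(-6)/2.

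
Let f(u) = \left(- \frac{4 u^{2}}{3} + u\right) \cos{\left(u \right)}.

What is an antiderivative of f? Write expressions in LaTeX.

An antiderivative is F(u) = - \frac{4 u^{2} \sin{\left(u \right)}}{3} + u \sin{\left(u \right)} - \frac{8 u \cos{\left(u \right)}}{3} + \frac{8 \sin{\left(u \right)}}{3} + \cos{\left(u \right)}.

Differentiate the proposed F(u) back; it has to land on f(u) exactly.
Check: d/du[- \frac{4 u^{2} \sin{\left(u \right)}}{3} + u \sin{\left(u \right)} - \frac{8 u \cos{\left(u \right)}}{3} + \frac{8 \sin{\left(u \right)}}{3} + \cos{\left(u \right)}] = - \frac{4 u^{2} \cos{\left(u \right)}}{3} + u \cos{\left(u \right)}, which equals f(u).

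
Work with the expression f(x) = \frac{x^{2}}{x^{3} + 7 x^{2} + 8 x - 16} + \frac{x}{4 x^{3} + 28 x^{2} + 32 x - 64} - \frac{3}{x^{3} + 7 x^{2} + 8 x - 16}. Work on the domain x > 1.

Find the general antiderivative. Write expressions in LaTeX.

F(x) = \frac{- 7 x \log{\left(x - 1 \right)} + 107 x \log{\left(x + 4 \right)} - 28 \log{\left(x - 1 \right)} + 428 \log{\left(x + 4 \right)} + 240}{100 \left(x + 4\right)} + C

Factor the denominator (4 \left(x - 1\right) \left(x + 4\right)^{2}) and decompose: f = \frac{107}{100 \left(x + 4\right)} - \frac{12}{5 \left(x + 4\right)^{2}} - \frac{7}{100 \left(x - 1\right)}; each piece integrates to a log, atan, or power term.
Check: d/dx[\frac{- 7 x \log{\left(x - 1 \right)} + 107 x \log{\left(x + 4 \right)} - 28 \log{\left(x - 1 \right)} + 428 \log{\left(x + 4 \right)} + 240}{100 \left(x + 4\right)}] = \frac{4 x^{2} + x - 12}{4 x^{3} + 28 x^{2} + 32 x - 64}, which equals f(x).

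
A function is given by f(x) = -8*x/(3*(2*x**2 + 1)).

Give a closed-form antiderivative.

The substitution u = 4*x**2 + 2 works: f is exactly (dF/du)*(du/dx) for that inner function.
Check: d/dx[-2*log(4*x**2 + 2)/3] = -8*x/(6*x**2 + 3), which equals f(x).

An antiderivative is F(x) = -2*log(4*x**2 + 2)/3.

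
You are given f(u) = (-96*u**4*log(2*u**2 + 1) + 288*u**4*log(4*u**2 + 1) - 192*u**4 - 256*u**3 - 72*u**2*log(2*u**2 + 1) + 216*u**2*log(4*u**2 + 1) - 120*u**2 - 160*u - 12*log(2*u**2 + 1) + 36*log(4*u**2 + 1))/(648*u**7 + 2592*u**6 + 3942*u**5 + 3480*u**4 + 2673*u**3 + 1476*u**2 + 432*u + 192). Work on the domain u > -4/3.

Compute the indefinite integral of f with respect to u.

f has the shape v'r + vr' for v = 1/(2*(3*u + 4)**2) and r = 4*log(2*u**2 + 1)/3 - 4*log(4*u**2 + 1) — it is the derivative of the product v*r.
Check: d/du[2*(log(2*u**2 + 1) - 3*log(4*u**2 + 1))/(3*(3*u + 4)**2)] = (-96*u**4*log(2*u**2 + 1) + 288*u**4*log(4*u**2 + 1) - 192*u**4 - 256*u**3 - 72*u**2*log(2*u**2 + 1) + 216*u**2*log(4*u**2 + 1) - 120*u**2 - 160*u - 12*log(2*u**2 + 1) + 36*log(4*u**2 + 1))/(648*u**7 + 2592*u**6 + 3942*u**5 + 3480*u**4 + 2673*u**3 + 1476*u**2 + 432*u + 192) = f(u).

F(u) = 2*(log(2*u**2 + 1) - 3*log(4*u**2 + 1))/(3*(3*u + 4)**2) + C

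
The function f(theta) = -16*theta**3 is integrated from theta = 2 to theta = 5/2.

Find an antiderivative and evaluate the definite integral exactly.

Since d/dtheta undoes antidifferentiation here, F'(theta) = f(theta) is required of F(theta).
F(theta) = -4*theta**4 is an antiderivative of f.
Check: d/dtheta[-4*theta**4] = -16*theta**3 = f(theta).
F(5/2) = -625/4; F(2) = -64.
Integral = F(5/2) - F(2) = -369/4.

Antiderivative: F(theta) = -4*theta**4; value = -369/4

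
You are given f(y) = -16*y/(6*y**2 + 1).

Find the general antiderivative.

The substitution u = 2*y**2 + 1/3 works: f is exactly (dF/du)*(du/dy) for that inner function.
Check: d/dy[-4*log(2*y**2 + 1/3)/3] = -16*y/(6*y**2 + 1) = f(y).

F(y) = -4*log(2*y**2 + 1/3)/3 + C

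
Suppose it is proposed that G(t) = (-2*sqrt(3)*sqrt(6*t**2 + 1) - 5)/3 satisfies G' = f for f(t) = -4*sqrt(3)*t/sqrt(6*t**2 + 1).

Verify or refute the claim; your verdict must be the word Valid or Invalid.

Valid. The derivative of G reproduces f.

d/dt[G] = -4*sqrt(3)*t/sqrt(6*t**2 + 1)
This equals f(t) exactly, so the claim holds.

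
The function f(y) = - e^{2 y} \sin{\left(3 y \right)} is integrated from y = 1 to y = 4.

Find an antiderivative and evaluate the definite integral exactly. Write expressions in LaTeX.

Any candidate F(y) must reproduce f(y) exactly when differentiated.
F(y) = \frac{\left(- 2 \sin{\left(3 y \right)} + 3 \cos{\left(3 y \right)}\right) e^{2 y}}{13} is an antiderivative of f.
Check: d/dy[\frac{\left(- 2 \sin{\left(3 y \right)} + 3 \cos{\left(3 y \right)}\right) e^{2 y}}{13}] = - e^{2 y} \sin{\left(3 y \right)} = f(y).
F(4) = - \frac{2 e^{8} \sin{\left(12 \right)}}{13} + \frac{3 e^{8} \cos{\left(12 \right)}}{13}; F(1) = \frac{3 e^{2} \cos{\left(3 \right)}}{13} - \frac{2 e^{2} \sin{\left(3 \right)}}{13}.
Integral = F(4) - F(1) = \frac{2 e^{2} \sin{\left(3 \right)}}{13} - \frac{3 e^{2} \cos{\left(3 \right)}}{13} - \frac{2 e^{8} \sin{\left(12 \right)}}{13} + \frac{3 e^{8} \cos{\left(12 \right)}}{13}.

Antiderivative: F(y) = \frac{\left(- 2 \sin{\left(3 y \right)} + 3 \cos{\left(3 y \right)}\right) e^{2 y}}{13}; value = \frac{2 e^{2} \sin{\left(3 \right)}}{13} - \frac{3 e^{2} \cos{\left(3 \right)}}{13} - \frac{2 e^{8} \sin{\left(12 \right)}}{13} + \frac{3 e^{8} \cos{\left(12 \right)}}{13}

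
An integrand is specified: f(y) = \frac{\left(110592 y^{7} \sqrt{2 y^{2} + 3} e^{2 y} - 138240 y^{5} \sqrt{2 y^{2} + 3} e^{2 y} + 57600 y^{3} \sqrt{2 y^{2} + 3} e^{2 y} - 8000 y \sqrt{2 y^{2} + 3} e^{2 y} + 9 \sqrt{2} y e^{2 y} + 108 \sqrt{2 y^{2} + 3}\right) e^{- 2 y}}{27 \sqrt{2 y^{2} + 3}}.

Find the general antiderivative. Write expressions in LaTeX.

A first test for any F(y): its y-derivative must equal f(y) identically.
Check: d/dy[512 y^{8} - \frac{2560 y^{6}}{3} + \frac{1600 y^{4}}{3} - \frac{4000 y^{2}}{27} + \frac{\sqrt{y^{2} + \frac{3}{2}}}{3} - 2 e^{- 2 y}] = \frac{\left(110592 y^{7} \sqrt{2 y^{2} + 3} e^{2 y} - 138240 y^{5} \sqrt{2 y^{2} + 3} e^{2 y} + 57600 y^{3} \sqrt{2 y^{2} + 3} e^{2 y} - 8000 y \sqrt{2 y^{2} + 3} e^{2 y} + 9 \sqrt{2} y e^{2 y} + 108 \sqrt{2 y^{2} + 3}\right) e^{- 2 y}}{27 \sqrt{2 y^{2} + 3}} = f(y).

F(y) = 512 y^{8} - \frac{2560 y^{6}}{3} + \frac{1600 y^{4}}{3} - \frac{4000 y^{2}}{27} + \frac{\sqrt{y^{2} + \frac{3}{2}}}{3} - 2 e^{- 2 y} + C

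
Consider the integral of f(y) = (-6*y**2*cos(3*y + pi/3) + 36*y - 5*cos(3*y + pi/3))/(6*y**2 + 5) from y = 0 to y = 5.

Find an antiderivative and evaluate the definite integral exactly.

Antiderivative: F(y) = 3*log(2*y**2 + 5/3) - sin(3*y + pi/3)/3; value = -3*log(5/3) - sin(pi/3 + 15)/3 + sqrt(3)/6 + 3*log(155/3)

For F(y) to be correct the identity F'(y) - f(y) = 0 must hold.
F(y) = 3*log(2*y**2 + 5/3) - sin(3*y + pi/3)/3 is an antiderivative of f.
Check: d/dy[3*log(2*y**2 + 5/3) - sin(3*y + pi/3)/3] = (-6*y**2*cos(3*y + pi/3) + 36*y - 5*cos(3*y + pi/3))/(6*y**2 + 5) = f(y).
F(5) = -sin(pi/3 + 15)/3 + 3*log(155/3); F(0) = -sqrt(3)/6 + 3*log(5/3).
Integral = F(5) - F(0) = -3*log(5/3) - sin(pi/3 + 15)/3 + sqrt(3)/6 + 3*log(155/3).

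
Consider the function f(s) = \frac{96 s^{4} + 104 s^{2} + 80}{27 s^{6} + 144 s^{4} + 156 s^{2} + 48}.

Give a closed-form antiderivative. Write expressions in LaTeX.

For F(s) to be correct the identity F'(s) - f(s) = 0 must hold.
Check: d/ds[\frac{2 s}{3 \left(\frac{3 s^{2}}{2} + 1\right)} + 2 \operatorname{atan}{\left(\frac{s}{2} \right)}] = \frac{96 s^{4} + 104 s^{2} + 80}{27 s^{6} + 144 s^{4} + 156 s^{2} + 48} = f(s).

An antiderivative is F(s) = \frac{2 s}{3 \left(\frac{3 s^{2}}{2} + 1\right)} + 2 \operatorname{atan}{\left(\frac{s}{2} \right)}.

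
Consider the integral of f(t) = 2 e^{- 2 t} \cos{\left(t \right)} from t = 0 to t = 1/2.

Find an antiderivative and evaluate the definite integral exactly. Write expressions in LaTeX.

A first test for any F(t): its t-derivative must equal f(t) identically.
F(t) = \frac{2 e^{- 2 t} \sin{\left(t \right)}}{5} - \frac{4 e^{- 2 t} \cos{\left(t \right)}}{5} is an antiderivative of f.
Check: d/dt[\frac{2 e^{- 2 t} \sin{\left(t \right)}}{5} - \frac{4 e^{- 2 t} \cos{\left(t \right)}}{5}] = 2 e^{- 2 t} \cos{\left(t \right)} = f(t).
F(1/2) = - \frac{4 \cos{\left(\frac{1}{2} \right)}}{5 e} + \frac{2 \sin{\left(\frac{1}{2} \right)}}{5 e}; F(0) = - \frac{4}{5}.
Integral = F(1/2) - F(0) = - \frac{4 \cos{\left(\frac{1}{2} \right)}}{5 e} + \frac{2 \sin{\left(\frac{1}{2} \right)}}{5 e} + \frac{4}{5}.

Antiderivative: F(t) = \frac{2 e^{- 2 t} \sin{\left(t \right)}}{5} - \frac{4 e^{- 2 t} \cos{\left(t \right)}}{5}; value = - \frac{4 \cos{\left(\frac{1}{2} \right)}}{5 e} + \frac{2 \sin{\left(\frac{1}{2} \right)}}{5 e} + \frac{4}{5}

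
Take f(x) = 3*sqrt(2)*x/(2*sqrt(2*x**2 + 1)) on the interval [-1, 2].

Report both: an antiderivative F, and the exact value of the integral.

f matches the chain-rule pattern g'(h)*h' with inner function h(x) = 4*x**2 + 2; substituting u = h(x) collapses the integral.
F(x) = 3*sqrt(4*x**2 + 2)/4 is an antiderivative of f.
Check: d/dx[3*sqrt(4*x**2 + 2)/4] = 3*sqrt(2)*x/(2*sqrt(2*x**2 + 1)) = f(x).
F(2) = 9*sqrt(2)/4; F(-1) = 3*sqrt(6)/4.
Integral = F(2) - F(-1) = -3*sqrt(6)/4 + 9*sqrt(2)/4.

Antiderivative: F(x) = 3*sqrt(4*x**2 + 2)/4; value = -3*sqrt(6)/4 + 9*sqrt(2)/4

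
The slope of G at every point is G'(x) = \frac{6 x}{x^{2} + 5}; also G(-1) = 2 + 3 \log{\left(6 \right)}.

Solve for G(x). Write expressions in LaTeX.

G'(x) matches the chain-rule pattern g'(h)*h' with inner function h(x) = x^{2} + 5; substituting u = h(x) collapses the integral.
A general antiderivative is 3 \log{\left(x^{2} + 5 \right)} + C.
The condition gives C = 2 + 3 \log{\left(6 \right)} - (3 \log{\left(6 \right)}) = 2.
So G(x) = 3 \log{\left(x^{2} + 5 \right)} + 2.
Check: d/dx[3 \log{\left(x^{2} + 5 \right)} + 2] = \frac{6 x}{x^{2} + 5} = G'(x).

G(x) = 3 \log{\left(x^{2} + 5 \right)} + 2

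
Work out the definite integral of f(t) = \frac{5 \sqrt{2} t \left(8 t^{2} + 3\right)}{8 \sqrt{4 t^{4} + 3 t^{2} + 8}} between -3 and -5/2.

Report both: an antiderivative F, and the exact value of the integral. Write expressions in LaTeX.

f matches the chain-rule pattern g'(h)*h' with inner function h(t) = 2 t^{4} + \frac{3 t^{2}}{2} + 4; substituting u = h(t) collapses the integral.
F(t) = \frac{5 \sqrt{2} \sqrt{4 t^{4} + 3 t^{2} + 8}}{8} is an antiderivative of f.
Check: d/dt[\frac{5 \sqrt{2} \sqrt{4 t^{4} + 3 t^{2} + 8}}{8}] = \frac{40 \sqrt{2} t^{3} + 15 \sqrt{2} t}{8 \sqrt{4 t^{4} + 3 t^{2} + 8}}, which equals f(t).
F(-5/2) = \frac{5 \sqrt{366}}{8}; F(-3) = \frac{5 \sqrt{718}}{8}.
Integral = F(-5/2) - F(-3) = - \frac{5 \sqrt{718}}{8} + \frac{5 \sqrt{366}}{8}.

Antiderivative: F(t) = \frac{5 \sqrt{2} \sqrt{4 t^{4} + 3 t^{2} + 8}}{8}; value = - \frac{5 \sqrt{718}}{8} + \frac{5 \sqrt{366}}{8}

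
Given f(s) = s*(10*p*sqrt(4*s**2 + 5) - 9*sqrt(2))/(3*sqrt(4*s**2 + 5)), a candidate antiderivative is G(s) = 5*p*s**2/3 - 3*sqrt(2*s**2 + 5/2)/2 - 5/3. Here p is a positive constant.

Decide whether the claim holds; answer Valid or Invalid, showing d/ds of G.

Valid - the claim checks out under differentiation.

d/ds[G] = (10*p*s*sqrt(4*s**2 + 5) - 9*sqrt(2)*s)/(3*sqrt(4*s**2 + 5))
This equals f(s) exactly, so the claim holds.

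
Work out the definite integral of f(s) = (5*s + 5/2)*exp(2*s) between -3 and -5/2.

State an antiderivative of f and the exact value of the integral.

Recognize the product-rule pattern: f = u'v + uv' with u = 5*s/2, v = exp(2*s), so integration by parts undoes it.
F(s) = 5*s*exp(2*s)/2 is an antiderivative of f.
Check: d/ds[5*s*exp(2*s)/2] = 5*s*exp(2*s) + 5*exp(2*s)/2, which equals f(s).
F(-5/2) = -25*exp(-5)/4; F(-3) = -15*exp(-6)/2.
Integral = F(-5/2) - F(-3) = -25*exp(-5)/4 + 15*exp(-6)/2.

Antiderivative: F(s) = 5*s*exp(2*s)/2; value = -25*exp(-5)/4 + 15*exp(-6)/2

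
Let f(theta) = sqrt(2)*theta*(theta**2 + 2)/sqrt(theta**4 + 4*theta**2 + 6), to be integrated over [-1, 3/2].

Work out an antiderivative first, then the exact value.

Antiderivative: F(theta) = sqrt(2)*sqrt(theta**4 + 4*theta**2 + 6)/2; value = -sqrt(22)/2 + sqrt(642)/8

The substitution u = theta**4/2 + 2*theta**2 + 3 works: f is exactly (dF/du)*(du/dtheta) for that inner function.
F(theta) = sqrt(2)*sqrt(theta**4 + 4*theta**2 + 6)/2 is an antiderivative of f.
Check: d/dtheta[sqrt(2)*sqrt(theta**4 + 4*theta**2 + 6)/2] = (sqrt(2)*theta**3 + 2*sqrt(2)*theta)/sqrt(theta**4 + 4*theta**2 + 6), which equals f(theta).
F(3/2) = sqrt(642)/8; F(-1) = sqrt(22)/2.
Integral = F(3/2) - F(-1) = -sqrt(22)/2 + sqrt(642)/8.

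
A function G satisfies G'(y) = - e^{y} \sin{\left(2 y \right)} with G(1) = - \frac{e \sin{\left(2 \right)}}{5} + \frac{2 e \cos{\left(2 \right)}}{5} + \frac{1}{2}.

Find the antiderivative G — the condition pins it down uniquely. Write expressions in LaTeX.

The proposed G(y) is checked by its d/dy: the result must match the given G'(y).
A general antiderivative is - \frac{e^{y} \sin{\left(2 y \right)}}{5} + \frac{2 e^{y} \cos{\left(2 y \right)}}{5} + C.
The condition gives C = - \frac{e \sin{\left(2 \right)}}{5} + \frac{2 e \cos{\left(2 \right)}}{5} + \frac{1}{2} - (- \frac{e \sin{\left(2 \right)}}{5} + \frac{2 e \cos{\left(2 \right)}}{5}) = \frac{1}{2}.
So G(y) = \frac{- 2 e^{y} \sin{\left(2 y \right)} + 4 e^{y} \cos{\left(2 y \right)} + 5}{10}.
Check: d/dy[\frac{- 2 e^{y} \sin{\left(2 y \right)} + 4 e^{y} \cos{\left(2 y \right)} + 5}{10}] = - e^{y} \sin{\left(2 y \right)} = G'(y).

G(y) = \frac{- 2 e^{y} \sin{\left(2 y \right)} + 4 e^{y} \cos{\left(2 y \right)} + 5}{10}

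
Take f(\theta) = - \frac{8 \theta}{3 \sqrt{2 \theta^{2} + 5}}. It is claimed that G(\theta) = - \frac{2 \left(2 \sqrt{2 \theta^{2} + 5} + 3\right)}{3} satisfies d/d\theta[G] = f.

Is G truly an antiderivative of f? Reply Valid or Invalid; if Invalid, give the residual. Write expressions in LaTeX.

d/d\theta[G] = - \frac{8 \theta}{3 \sqrt{2 \theta^{2} + 5}}
This equals f(\theta) exactly, so the claim holds.

Valid - differentiating G returns exactly f.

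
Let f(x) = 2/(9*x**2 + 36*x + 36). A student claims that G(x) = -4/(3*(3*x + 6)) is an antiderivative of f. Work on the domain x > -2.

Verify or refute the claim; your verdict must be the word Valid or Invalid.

d/dx[G] = 4/(9*x**2 + 36*x + 36)
d/dx[G] - f(x) = 2/(9*x**2 + 36*x + 36) != 0.

Invalid: d/dx[G] - f = 2/(9*x**2 + 36*x + 36), which is not 0.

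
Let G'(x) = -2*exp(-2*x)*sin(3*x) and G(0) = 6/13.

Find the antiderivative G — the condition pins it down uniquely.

G(x) = 2*(2*sin(3*x) + 3*cos(3*x))*exp(-2*x)/13

Whatever form G(x) takes, its d/dx must return the stated G'(x).
A general antiderivative is 4*exp(-2*x)*sin(3*x)/13 + 6*exp(-2*x)*cos(3*x)/13 + C.
The condition gives C = 6/13 - (6/13) = 0.
So G(x) = 2*(2*sin(3*x) + 3*cos(3*x))*exp(-2*x)/13.
Check: d/dx[2*(2*sin(3*x) + 3*cos(3*x))*exp(-2*x)/13] = -2*exp(-2*x)*sin(3*x) = G'(x).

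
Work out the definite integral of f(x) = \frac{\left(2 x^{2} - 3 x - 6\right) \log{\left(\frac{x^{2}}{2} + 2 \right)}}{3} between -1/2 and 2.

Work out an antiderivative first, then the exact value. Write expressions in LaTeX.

Antiderivative: F(x) = - \frac{4 x^{3}}{27} + \frac{x^{2}}{2} + \frac{52 x}{9} + \left(\frac{2 x^{3}}{9} - \frac{x^{2}}{2} - 2 x\right) \log{\left(\frac{x^{2}}{2} + 2 \right)} - 2 \log{\left(x^{2} + 4 \right)} - \frac{104 \operatorname{atan}{\left(\frac{x}{2} \right)}}{9}; value = - \frac{26 \pi}{9} - \frac{38 \log{\left(4 \right)}}{9} - 2 \log{\left(8 \right)} - \frac{104 \operatorname{atan}{\left(\frac{1}{4} \right)}}{9} - \frac{61 \log{\left(\frac{17}{8} \right)}}{72} + 2 \log{\left(\frac{17}{4} \right)} + \frac{3265}{216}

Whatever form F(x) takes, F'(x) = f(x) is non-negotiable.
F(x) = - \frac{4 x^{3}}{27} + \frac{x^{2}}{2} + \frac{52 x}{9} + \left(\frac{2 x^{3}}{9} - \frac{x^{2}}{2} - 2 x\right) \log{\left(\frac{x^{2}}{2} + 2 \right)} - 2 \log{\left(x^{2} + 4 \right)} - \frac{104 \operatorname{atan}{\left(\frac{x}{2} \right)}}{9} is an antiderivative of f.
Check: d/dx[- \frac{4 x^{3}}{27} + \frac{x^{2}}{2} + \frac{52 x}{9} + \left(\frac{2 x^{3}}{9} - \frac{x^{2}}{2} - 2 x\right) \log{\left(\frac{x^{2}}{2} + 2 \right)} - 2 \log{\left(x^{2} + 4 \right)} - \frac{104 \operatorname{atan}{\left(\frac{x}{2} \right)}}{9}] = \frac{2 x^{2} \log{\left(\frac{x^{2}}{2} + 2 \right)}}{3} - x \log{\left(\frac{x^{2}}{2} + 2 \right)} - 2 \log{\left(\frac{x^{2}}{2} + 2 \right)}, which equals f(x).
F(2) = - \frac{26 \pi}{9} - \frac{38 \log{\left(4 \right)}}{9} - 2 \log{\left(8 \right)} + \frac{334}{27}; F(-1/2) = - 2 \log{\left(\frac{17}{4} \right)} - \frac{593}{216} + \frac{61 \log{\left(\frac{17}{8} \right)}}{72} + \frac{104 \operatorname{atan}{\left(\frac{1}{4} \right)}}{9}.
Integral = F(2) - F(-1/2) = - \frac{26 \pi}{9} - \frac{38 \log{\left(4 \right)}}{9} - 2 \log{\left(8 \right)} - \frac{104 \operatorname{atan}{\left(\frac{1}{4} \right)}}{9} - \frac{61 \log{\left(\frac{17}{8} \right)}}{72} + 2 \log{\left(\frac{17}{4} \right)} + \frac{3265}{216}.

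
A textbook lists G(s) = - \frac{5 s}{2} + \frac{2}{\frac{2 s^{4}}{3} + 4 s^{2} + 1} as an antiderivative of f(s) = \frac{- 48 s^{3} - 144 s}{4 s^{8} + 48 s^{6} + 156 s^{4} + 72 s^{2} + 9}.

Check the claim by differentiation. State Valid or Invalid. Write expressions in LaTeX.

Invalid: d/ds[G] - f = - \frac{5}{2}, which is not 0.

d/ds[G] = \frac{- 20 s^{8} - 240 s^{6} - 780 s^{4} - 96 s^{3} - 360 s^{2} - 288 s - 45}{8 s^{8} + 96 s^{6} + 312 s^{4} + 144 s^{2} + 18}
d/ds[G] - f(s) = - \frac{5}{2} != 0.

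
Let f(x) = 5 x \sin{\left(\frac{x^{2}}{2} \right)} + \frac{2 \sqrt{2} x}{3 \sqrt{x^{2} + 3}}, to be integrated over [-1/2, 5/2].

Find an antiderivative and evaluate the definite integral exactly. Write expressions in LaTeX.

Integrate term by term and add the pieces.
F(x) = \frac{2 \sqrt{2 x^{2} + 6}}{3} - 5 \cos{\left(\frac{x^{2}}{2} \right)} is an antiderivative of f.
Check: d/dx[\frac{2 \sqrt{2 x^{2} + 6}}{3} - 5 \cos{\left(\frac{x^{2}}{2} \right)}] = \frac{15 x \sqrt{x^{2} + 3} \sin{\left(\frac{x^{2}}{2} \right)} + 2 \sqrt{2} x}{3 \sqrt{x^{2} + 3}}, which equals f(x).
F(5/2) = \frac{\sqrt{74}}{3} - 5 \cos{\left(\frac{25}{8} \right)}; F(-1/2) = - 5 \cos{\left(\frac{1}{8} \right)} + \frac{\sqrt{26}}{3}.
Integral = F(5/2) - F(-1/2) = - \frac{\sqrt{26}}{3} + \frac{\sqrt{74}}{3} + 5 \cos{\left(\frac{1}{8} \right)} - 5 \cos{\left(\frac{25}{8} \right)}.

Antiderivative: F(x) = \frac{2 \sqrt{2 x^{2} + 6}}{3} - 5 \cos{\left(\frac{x^{2}}{2} \right)}; value = - \frac{\sqrt{26}}{3} + \frac{\sqrt{74}}{3} + 5 \cos{\left(\frac{1}{8} \right)} - 5 \cos{\left(\frac{25}{8} \right)}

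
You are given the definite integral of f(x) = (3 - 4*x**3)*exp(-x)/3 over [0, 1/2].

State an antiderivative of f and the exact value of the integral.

f has the shape u'v + uv' for u = 4*x**3/3 + 4*x**2 + 8*x + 7 and v = exp(-x) — it is the derivative of the product u*v.
F(x) = (4*x**3 + 12*x**2 + 24*x + 21)*exp(-x)/3 is an antiderivative of f.
Check: d/dx[(4*x**3 + 12*x**2 + 24*x + 21)*exp(-x)/3] = (3 - 4*x**3)*exp(-x)/3 = f(x).
F(1/2) = 73*exp(-1/2)/6; F(0) = 7.
Integral = F(1/2) - F(0) = -7 + 73*exp(-1/2)/6.

Antiderivative: F(x) = (4*x**3 + 12*x**2 + 24*x + 21)*exp(-x)/3; value = -7 + 73*exp(-1/2)/6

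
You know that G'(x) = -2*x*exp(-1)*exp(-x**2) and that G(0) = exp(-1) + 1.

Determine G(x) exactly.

G'(x) matches the chain-rule pattern g'(h)*h' with inner function h(x) = -x**2 - 1; substituting u = h(x) collapses the integral.
A general antiderivative is exp(-x**2 - 1) + C.
The condition gives C = exp(-1) + 1 - (exp(-1)) = 1.
So G(x) = 1 + exp(-1)*exp(-x**2).
Check: d/dx[1 + exp(-1)*exp(-x**2)] = -2*x*exp(-1)*exp(-x**2) = G'(x).

G(x) = 1 + exp(-1)*exp(-x**2)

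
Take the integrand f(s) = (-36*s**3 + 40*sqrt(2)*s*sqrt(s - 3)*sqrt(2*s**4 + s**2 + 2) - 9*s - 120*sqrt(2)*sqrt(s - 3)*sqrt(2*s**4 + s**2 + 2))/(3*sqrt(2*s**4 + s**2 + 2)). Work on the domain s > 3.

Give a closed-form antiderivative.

A first test for any F(s): its s-derivative must equal f(s) identically.
Check: d/ds[(16*sqrt(2)*s**2*sqrt(s - 3) - 96*sqrt(2)*s*sqrt(s - 3) + 144*sqrt(2)*sqrt(s - 3) - 9*sqrt(2*s**4 + s**2 + 2))/3] = (-36*s**3*sqrt(s - 3) + 40*sqrt(2)*s**2*sqrt(2*s**4 + s**2 + 2) - 9*s*sqrt(s - 3) - 240*sqrt(2)*s*sqrt(2*s**4 + s**2 + 2) + 360*sqrt(2)*sqrt(2*s**4 + s**2 + 2))/(3*sqrt(s - 3)*sqrt(2*s**4 + s**2 + 2)), which equals f(s).

An antiderivative is F(s) = (16*sqrt(2)*s**2*sqrt(s - 3) - 96*sqrt(2)*s*sqrt(s - 3) + 144*sqrt(2)*sqrt(s - 3) - 9*sqrt(2*s**4 + s**2 + 2))/3.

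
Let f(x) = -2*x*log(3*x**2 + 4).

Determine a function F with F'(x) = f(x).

A first test for any F(x): its x-derivative must equal f(x) identically.
Check: d/dx[-x**2*log(3*x**2 + 4) + x**2 - 4*log(3*x**2 + 4)/3] = -2*x*log(3*x**2 + 4) = f(x).

An antiderivative is F(x) = -x**2*log(3*x**2 + 4) + x**2 - 4*log(3*x**2 + 4)/3.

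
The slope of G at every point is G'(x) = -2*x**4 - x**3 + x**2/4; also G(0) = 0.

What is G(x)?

The integrand splits into summands that can be handled one at a time.
A general antiderivative is -2*x**5/5 - x**4/4 + x**3/12 + C.
The condition gives C = 0 - (0) = 0.
So G(x) = -2*x**5/5 - x**4/4 + x**3/12.
Check: d/dx[-2*x**5/5 - x**4/4 + x**3/12] = -2*x**4 - x**3 + x**2/4 = G'(x).

G(x) = -2*x**5/5 - x**4/4 + x**3/12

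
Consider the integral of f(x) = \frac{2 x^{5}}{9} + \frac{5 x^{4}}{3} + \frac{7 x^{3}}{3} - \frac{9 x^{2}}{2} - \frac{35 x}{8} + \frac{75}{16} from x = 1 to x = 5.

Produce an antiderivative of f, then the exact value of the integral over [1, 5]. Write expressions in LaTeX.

f matches the chain-rule pattern g'(h)*h' with inner function h(x) = - \frac{x^{2}}{3} - x + \frac{5}{4}; substituting u = h(x) collapses the integral.
F(x) = - \left(- \frac{x^{2}}{3} - x + \frac{5}{4}\right)^{3} is an antiderivative of f.
Check: d/dx[- \left(- \frac{x^{2}}{3} - x + \frac{5}{4}\right)^{3}] = \frac{2 x^{5}}{9} + \frac{5 x^{4}}{3} + \frac{7 x^{3}}{3} - \frac{9 x^{2}}{2} - \frac{35 x}{8} + \frac{75}{16} = f(x).
F(5) = \frac{3048625}{1728}; F(1) = \frac{1}{1728}.
Integral = F(5) - F(1) = \frac{7057}{4}.

Antiderivative: F(x) = - \left(- \frac{x^{2}}{3} - x + \frac{5}{4}\right)^{3}; value = \frac{7057}{4}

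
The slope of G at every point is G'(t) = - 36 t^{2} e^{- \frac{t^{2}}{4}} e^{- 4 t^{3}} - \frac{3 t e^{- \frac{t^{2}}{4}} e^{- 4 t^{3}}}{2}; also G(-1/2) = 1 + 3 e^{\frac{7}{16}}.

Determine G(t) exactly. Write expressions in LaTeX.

The substitution u = - 4 t^{3} - \frac{t^{2}}{4} works: G'(t) is exactly (dG/du)*(du/dt) for that inner function.
A general antiderivative is 3 e^{- 4 t^{3} - \frac{t^{2}}{4}} + C.
The condition gives C = 1 + 3 e^{\frac{7}{16}} - (3 e^{\frac{7}{16}}) = 1.
So G(t) = 3 e^{- 4 t^{3} - \frac{t^{2}}{4}} + 1.
Check: d/dt[3 e^{- 4 t^{3} - \frac{t^{2}}{4}} + 1] = \frac{\left(- 72 t^{2} - 3 t\right) e^{- \frac{t^{2}}{4}} e^{- 4 t^{3}}}{2}, which equals G'(t).

G(t) = 3 e^{- 4 t^{3} - \frac{t^{2}}{4}} + 1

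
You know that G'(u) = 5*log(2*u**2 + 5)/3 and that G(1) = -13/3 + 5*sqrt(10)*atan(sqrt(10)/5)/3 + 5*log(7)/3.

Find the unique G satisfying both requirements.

G(u) = 5*u*log(2*u**2 + 5)/3 - 10*u/3 + 5*sqrt(10)*atan(sqrt(10)*u/5)/3 - 1

A candidate passes only if d/du[G] lands on the given G'(u) exactly.
A general antiderivative is 5*u*log(2*u**2 + 5)/3 - 10*u/3 + 5*sqrt(10)*atan(sqrt(10)*u/5)/3 + C.
The condition gives C = -13/3 + 5*sqrt(10)*atan(sqrt(10)/5)/3 + 5*log(7)/3 - (-10/3 + 5*sqrt(10)*atan(sqrt(10)/5)/3 + 5*log(7)/3) = -1.
So G(u) = 5*u*log(2*u**2 + 5)/3 - 10*u/3 + 5*sqrt(10)*atan(sqrt(10)*u/5)/3 - 1.
Check: d/du[5*u*log(2*u**2 + 5)/3 - 10*u/3 + 5*sqrt(10)*atan(sqrt(10)*u/5)/3 - 1] = 5*log(2*u**2 + 5)/3 = G'(u).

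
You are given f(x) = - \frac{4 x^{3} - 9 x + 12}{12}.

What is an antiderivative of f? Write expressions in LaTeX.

An antiderivative is F(x) = \frac{x \left(- 2 x^{3} + 9 x - 24\right)}{24}.

A first test for any F(x): its x-derivative must equal f(x) identically.
Check: d/dx[\frac{x \left(- 2 x^{3} + 9 x - 24\right)}{24}] = - \frac{x^{3}}{3} + \frac{3 x}{4} - 1, which equals f(x).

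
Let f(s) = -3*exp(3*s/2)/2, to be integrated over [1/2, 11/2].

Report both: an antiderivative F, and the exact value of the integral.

Antiderivative: F(s) = -exp(3*s/2); value = -exp(33/4) + exp(3/4)

Check any antiderivative F(s) by computing F'(s) and comparing it with f(s).
F(s) = -exp(3*s/2) is an antiderivative of f.
Check: d/ds[-exp(3*s/2)] = -3*exp(3*s/2)/2 = f(s).
F(11/2) = -exp(33/4); F(1/2) = -exp(3/4).
Integral = F(11/2) - F(1/2) = -exp(33/4) + exp(3/4).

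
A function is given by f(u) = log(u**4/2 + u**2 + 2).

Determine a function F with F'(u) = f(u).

A candidate is checked by its d/du: the result must match f(u).
Check: d/du[u*log(u**4/2 + u**2 + 2) - 4*u - sqrt(2)*log(u**2 - sqrt(2)*u + 2)/2 + sqrt(2)*log(u**2 + sqrt(2)*u + 2)/2 + sqrt(6)*atan(sqrt(6)*u/3 - sqrt(3)/3) + sqrt(6)*atan(sqrt(6)*u/3 + sqrt(3)/3)] = log(u**4/2 + u**2 + 2) = f(u).

An antiderivative is F(u) = u*log(u**4/2 + u**2 + 2) - 4*u - sqrt(2)*log(u**2 - sqrt(2)*u + 2)/2 + sqrt(2)*log(u**2 + sqrt(2)*u + 2)/2 + sqrt(6)*atan(sqrt(6)*u/3 - sqrt(3)/3) + sqrt(6)*atan(sqrt(6)*u/3 + sqrt(3)/3).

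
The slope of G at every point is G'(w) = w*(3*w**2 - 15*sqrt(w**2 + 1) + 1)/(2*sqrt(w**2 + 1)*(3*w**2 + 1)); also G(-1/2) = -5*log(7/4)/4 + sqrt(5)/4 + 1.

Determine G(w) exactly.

G(w) = sqrt(w**2 + 1)/2 - 5*log(3*w**2 + 1)/4 + 1

Whatever form G(w) takes, its d/dw must return the stated G'(w).
A general antiderivative is sqrt(w**2 + 1)/2 - 5*log(3*w**2 + 1)/4 + C.
The condition gives C = -5*log(7/4)/4 + sqrt(5)/4 + 1 - (-5*log(7/4)/4 + sqrt(5)/4) = 1.
So G(w) = sqrt(w**2 + 1)/2 - 5*log(3*w**2 + 1)/4 + 1.
Check: d/dw[sqrt(w**2 + 1)/2 - 5*log(3*w**2 + 1)/4 + 1] = (3*w**3 - 15*w*sqrt(w**2 + 1) + w)/(6*w**2*sqrt(w**2 + 1) + 2*sqrt(w**2 + 1)), which equals G'(w).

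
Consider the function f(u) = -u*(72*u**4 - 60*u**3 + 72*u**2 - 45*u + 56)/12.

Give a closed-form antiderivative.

Recover f(u) by differentiating a candidate F(u); any mismatch rules it out.
Check: d/du[-u**6 + u**5 - 3*u**4/2 + 5*u**3/4 - 7*u**2/3] = -6*u**5 + 5*u**4 - 6*u**3 + 15*u**2/4 - 14*u/3, which equals f(u).

An antiderivative is F(u) = -u**6 + u**5 - 3*u**4/2 + 5*u**3/4 - 7*u**2/3.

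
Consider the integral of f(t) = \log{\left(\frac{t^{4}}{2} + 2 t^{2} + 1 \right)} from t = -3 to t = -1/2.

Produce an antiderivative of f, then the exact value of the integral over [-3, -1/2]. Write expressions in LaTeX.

A first test for any F(t): its t-derivative must equal f(t) identically.
F(t) = t \log{\left(\frac{t^{4}}{2} + 2 t^{2} + 1 \right)} - 4 t + 2 \sqrt{2 - \sqrt{2}} \operatorname{atan}{\left(\frac{t}{\sqrt{2 - \sqrt{2}}} \right)} + 2 \sqrt{\sqrt{2} + 2} \operatorname{atan}{\left(\frac{t}{\sqrt{\sqrt{2} + 2}} \right)} is an antiderivative of f.
Check: d/dt[t \log{\left(\frac{t^{4}}{2} + 2 t^{2} + 1 \right)} - 4 t + 2 \sqrt{2 - \sqrt{2}} \operatorname{atan}{\left(\frac{t}{\sqrt{2 - \sqrt{2}}} \right)} + 2 \sqrt{\sqrt{2} + 2} \operatorname{atan}{\left(\frac{t}{\sqrt{\sqrt{2} + 2}} \right)}] = \log{\left(\frac{t^{4}}{2} + 2 t^{2} + 1 \right)} = f(t).
F(-1/2) = - 2 \sqrt{\sqrt{2} + 2} \operatorname{atan}{\left(\frac{1}{2 \sqrt{\sqrt{2} + 2}} \right)} - 2 \sqrt{2 - \sqrt{2}} \operatorname{atan}{\left(\frac{1}{2 \sqrt{2 - \sqrt{2}}} \right)} - \frac{\log{\left(\frac{49}{32} \right)}}{2} + 2; F(-3) = - 3 \log{\left(\frac{119}{2} \right)} - 2 \sqrt{\sqrt{2} + 2} \operatorname{atan}{\left(\frac{3}{\sqrt{\sqrt{2} + 2}} \right)} - 2 \sqrt{2 - \sqrt{2}} \operatorname{atan}{\left(\frac{3}{\sqrt{2 - \sqrt{2}}} \right)} + 12.
Integral = F(-1/2) - F(-3) = -10 - 2 \sqrt{\sqrt{2} + 2} \operatorname{atan}{\left(\frac{1}{2 \sqrt{\sqrt{2} + 2}} \right)} - 2 \sqrt{2 - \sqrt{2}} \operatorname{atan}{\left(\frac{1}{2 \sqrt{2 - \sqrt{2}}} \right)} - \frac{\log{\left(\frac{49}{32} \right)}}{2} + 2 \sqrt{2 - \sqrt{2}} \operatorname{atan}{\left(\frac{3}{\sqrt{2 - \sqrt{2}}} \right)} + 2 \sqrt{\sqrt{2} + 2} \operatorname{atan}{\left(\frac{3}{\sqrt{\sqrt{2} + 2}} \right)} + 3 \log{\left(\frac{119}{2} \right)}.

Antiderivative: F(t) = t \log{\left(\frac{t^{4}}{2} + 2 t^{2} + 1 \right)} - 4 t + 2 \sqrt{2 - \sqrt{2}} \operatorname{atan}{\left(\frac{t}{\sqrt{2 - \sqrt{2}}} \right)} + 2 \sqrt{\sqrt{2} + 2} \operatorname{atan}{\left(\frac{t}{\sqrt{\sqrt{2} + 2}} \right)}; value = -10 - 2 \sqrt{\sqrt{2} + 2} \operatorname{atan}{\left(\frac{1}{2 \sqrt{\sqrt{2} + 2}} \right)} - 2 \sqrt{2 - \sqrt{2}} \operatorname{atan}{\left(\frac{1}{2 \sqrt{2 - \sqrt{2}}} \right)} - \frac{\log{\left(\frac{49}{32} \right)}}{2} + 2 \sqrt{2 - \sqrt{2}} \operatorname{atan}{\left(\frac{3}{\sqrt{2 - \sqrt{2}}} \right)} + 2 \sqrt{\sqrt{2} + 2} \operatorname{atan}{\left(\frac{3}{\sqrt{\sqrt{2} + 2}} \right)} + 3 \log{\left(\frac{119}{2} \right)}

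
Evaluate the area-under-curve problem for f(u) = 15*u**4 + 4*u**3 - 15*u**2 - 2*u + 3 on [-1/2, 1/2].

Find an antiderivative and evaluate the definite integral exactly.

Antiderivative: F(u) = 3*u**5 + u**4 - 5*u**3 - u**2 + 3*u; value = 31/16

The integrand splits into summands that can be handled one at a time.
F(u) = 3*u**5 + u**4 - 5*u**3 - u**2 + 3*u is an antiderivative of f.
Check: d/du[3*u**5 + u**4 - 5*u**3 - u**2 + 3*u] = 15*u**4 + 4*u**3 - 15*u**2 - 2*u + 3 = f(u).
F(1/2) = 25/32; F(-1/2) = -37/32.
Integral = F(1/2) - F(-1/2) = 31/16.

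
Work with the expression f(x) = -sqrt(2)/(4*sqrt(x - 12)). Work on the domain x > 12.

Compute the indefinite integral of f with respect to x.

F(x) = -sqrt(2)*sqrt(x - 12)/2 + C

A candidate is checked by its d/dx: the result must match f(x).
Check: d/dx[-sqrt(2)*sqrt(x - 12)/2] = -sqrt(2)/(4*sqrt(x - 12)) = f(x).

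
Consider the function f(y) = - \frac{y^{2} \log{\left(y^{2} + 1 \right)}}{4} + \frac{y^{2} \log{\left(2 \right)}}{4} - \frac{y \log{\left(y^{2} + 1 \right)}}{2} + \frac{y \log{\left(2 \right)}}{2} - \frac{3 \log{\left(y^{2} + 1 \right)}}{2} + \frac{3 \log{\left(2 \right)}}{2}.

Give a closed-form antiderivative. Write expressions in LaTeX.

Integrate term by term and add the pieces.
Check: d/dy[- \frac{y^{3} \log{\left(y^{2} + 1 \right)}}{12} + \frac{y^{3}}{18} + \frac{y^{3} \log{\left(2 \right)}}{12} - \frac{y^{2} \log{\left(y^{2} + 1 \right)}}{4} + \frac{y^{2} \log{\left(2 \right)}}{4} + \frac{y^{2}}{4} - \frac{3 y \log{\left(y^{2} + 1 \right)}}{2} + \frac{3 y \log{\left(2 \right)}}{2} + \frac{17 y}{6} - \frac{\log{\left(y^{2} + 1 \right)}}{4} - \frac{17 \operatorname{atan}{\left(y \right)}}{6}] = - \frac{y^{2} \log{\left(y^{2} + 1 \right)}}{4} + \frac{y^{2} \log{\left(2 \right)}}{4} - \frac{y \log{\left(y^{2} + 1 \right)}}{2} + \frac{y \log{\left(2 \right)}}{2} - \frac{3 \log{\left(y^{2} + 1 \right)}}{2} + \frac{3 \log{\left(2 \right)}}{2} = f(y).

An antiderivative is F(y) = - \frac{y^{3} \log{\left(y^{2} + 1 \right)}}{12} + \frac{y^{3}}{18} + \frac{y^{3} \log{\left(2 \right)}}{12} - \frac{y^{2} \log{\left(y^{2} + 1 \right)}}{4} + \frac{y^{2} \log{\left(2 \right)}}{4} + \frac{y^{2}}{4} - \frac{3 y \log{\left(y^{2} + 1 \right)}}{2} + \frac{3 y \log{\left(2 \right)}}{2} + \frac{17 y}{6} - \frac{\log{\left(y^{2} + 1 \right)}}{4} - \frac{17 \operatorname{atan}{\left(y \right)}}{6}.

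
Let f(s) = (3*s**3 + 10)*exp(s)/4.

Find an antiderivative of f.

f has the shape u'v + uv' for u = 3*s**3/4 - 9*s**2/4 + 9*s/2 - 2 and v = exp(s) — it is the derivative of the product u*v.
Check: d/ds[(3*s**3 - 9*s**2 + 18*s - 8)*exp(s)/4] = 3*s**3*exp(s)/4 + 5*exp(s)/2, which equals f(s).

An antiderivative is F(s) = (3*s**3 - 9*s**2 + 18*s - 8)*exp(s)/4.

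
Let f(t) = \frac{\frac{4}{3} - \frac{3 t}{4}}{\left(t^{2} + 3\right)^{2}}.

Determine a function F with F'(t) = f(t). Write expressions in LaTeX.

An antiderivative is F(t) = \frac{48 t + 16 \sqrt{3} \left(t^{2} + 3\right) \operatorname{atan}{\left(\frac{\sqrt{3} t}{3} \right)} + 81}{216 \left(t^{2} + 3\right)}.

Since d/dt undoes antidifferentiation here, F'(t) = f(t) is required of F(t).
Check: d/dt[\frac{48 t + 16 \sqrt{3} \left(t^{2} + 3\right) \operatorname{atan}{\left(\frac{\sqrt{3} t}{3} \right)} + 81}{216 \left(t^{2} + 3\right)}] = \frac{16 - 9 t}{12 t^{4} + 72 t^{2} + 108}, which equals f(t).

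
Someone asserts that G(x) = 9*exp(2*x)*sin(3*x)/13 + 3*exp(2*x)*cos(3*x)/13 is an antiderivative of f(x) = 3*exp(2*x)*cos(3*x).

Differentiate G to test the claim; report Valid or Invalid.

d/dx[G] = 9*exp(2*x)*sin(3*x)/13 + 33*exp(2*x)*cos(3*x)/13
d/dx[G] - f(x) = 9*exp(2*x)*sin(3*x)/13 - 6*exp(2*x)*cos(3*x)/13 != 0.

Invalid: d/dx[G] - f = 9*exp(2*x)*sin(3*x)/13 - 6*exp(2*x)*cos(3*x)/13, which is not 0.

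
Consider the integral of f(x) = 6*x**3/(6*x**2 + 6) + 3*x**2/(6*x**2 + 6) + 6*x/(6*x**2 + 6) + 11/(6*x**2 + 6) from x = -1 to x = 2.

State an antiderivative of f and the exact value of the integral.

The integrand splits into summands that can be handled one at a time.
F(x) = (3*x**2 + 3*x + 8*atan(x) + 10)/6 is an antiderivative of f.
Check: d/dx[(3*x**2 + 3*x + 8*atan(x) + 10)/6] = (6*x**3 + 3*x**2 + 6*x + 11)/(6*x**2 + 6), which equals f(x).
F(2) = 4*atan(2)/3 + 14/3; F(-1) = 5/3 - pi/3.
Integral = F(2) - F(-1) = pi/3 + 4*atan(2)/3 + 3.

Antiderivative: F(x) = (3*x**2 + 3*x + 8*atan(x) + 10)/6; value = pi/3 + 4*atan(2)/3 + 3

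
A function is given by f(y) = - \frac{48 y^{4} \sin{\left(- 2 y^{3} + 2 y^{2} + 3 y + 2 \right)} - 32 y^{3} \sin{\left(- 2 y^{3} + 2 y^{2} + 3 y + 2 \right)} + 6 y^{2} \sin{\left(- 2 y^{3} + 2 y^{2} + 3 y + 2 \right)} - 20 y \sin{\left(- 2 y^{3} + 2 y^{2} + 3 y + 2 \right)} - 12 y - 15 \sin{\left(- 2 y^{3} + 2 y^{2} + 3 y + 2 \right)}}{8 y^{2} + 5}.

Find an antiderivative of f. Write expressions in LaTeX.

An antiderivative is F(y) = \frac{3 \log{\left(4 y^{2} + \frac{5}{2} \right)} - 4 \cos{\left(- 2 y^{3} + 2 y^{2} + 3 y + 2 \right)}}{4}.

A first test for any F(y): its y-derivative must equal f(y) identically.
Check: d/dy[\frac{3 \log{\left(4 y^{2} + \frac{5}{2} \right)} - 4 \cos{\left(- 2 y^{3} + 2 y^{2} + 3 y + 2 \right)}}{4}] = \frac{- 48 y^{4} \sin{\left(- 2 y^{3} + 2 y^{2} + 3 y + 2 \right)} + 32 y^{3} \sin{\left(- 2 y^{3} + 2 y^{2} + 3 y + 2 \right)} - 6 y^{2} \sin{\left(- 2 y^{3} + 2 y^{2} + 3 y + 2 \right)} + 20 y \sin{\left(- 2 y^{3} + 2 y^{2} + 3 y + 2 \right)} + 12 y + 15 \sin{\left(- 2 y^{3} + 2 y^{2} + 3 y + 2 \right)}}{8 y^{2} + 5}, which equals f(y).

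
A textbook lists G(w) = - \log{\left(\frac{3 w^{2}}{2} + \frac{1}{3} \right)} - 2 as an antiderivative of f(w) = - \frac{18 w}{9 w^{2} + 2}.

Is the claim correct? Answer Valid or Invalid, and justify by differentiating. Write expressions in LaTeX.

d/dw[G] = - \frac{18 w}{9 w^{2} + 2}
This equals f(w) exactly, so the claim holds.

Valid. The derivative of G reproduces f.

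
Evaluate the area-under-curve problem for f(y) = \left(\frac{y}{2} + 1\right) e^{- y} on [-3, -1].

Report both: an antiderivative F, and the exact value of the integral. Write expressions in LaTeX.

f has the shape u'v + uv' for u = - \frac{y}{2} - \frac{3}{2} and v = e^{- y} — it is the derivative of the product u*v.
F(y) = - \frac{\left(y + 3\right) e^{- y}}{2} is an antiderivative of f.
Check: d/dy[- \frac{\left(y + 3\right) e^{- y}}{2}] = \frac{\left(y + 2\right) e^{- y}}{2}, which equals f(y).
F(-1) = - e; F(-3) = 0.
Integral = F(-1) - F(-3) = - e.

Antiderivative: F(y) = - \frac{\left(y + 3\right) e^{- y}}{2}; value = - e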